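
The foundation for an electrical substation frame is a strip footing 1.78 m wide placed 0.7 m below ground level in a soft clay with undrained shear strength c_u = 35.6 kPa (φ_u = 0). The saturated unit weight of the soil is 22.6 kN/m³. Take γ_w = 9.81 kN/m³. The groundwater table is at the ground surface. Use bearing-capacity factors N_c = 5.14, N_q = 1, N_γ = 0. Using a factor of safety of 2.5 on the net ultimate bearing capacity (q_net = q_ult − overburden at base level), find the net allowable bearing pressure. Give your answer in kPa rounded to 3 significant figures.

q_all(net) ≈ 73.2 kPa

γ' = 22.6 − 9.81 = 12.79 kN/m³ (submerged throughout). q = 12.79 × 0.7 = 8.953 kPa.
c·N_c = 35.6 × 5.14 = 182.98 kPa
q·N_q = 8.953 × 1 = 8.953 kPa
q_ult = 182.98 + 8.953 = 191.94 kPa.
q_net = 191.94 − 8.953 = 182.98 kPa.
q_all(net) = 182.98 / 2.5 = 73.194 kPa.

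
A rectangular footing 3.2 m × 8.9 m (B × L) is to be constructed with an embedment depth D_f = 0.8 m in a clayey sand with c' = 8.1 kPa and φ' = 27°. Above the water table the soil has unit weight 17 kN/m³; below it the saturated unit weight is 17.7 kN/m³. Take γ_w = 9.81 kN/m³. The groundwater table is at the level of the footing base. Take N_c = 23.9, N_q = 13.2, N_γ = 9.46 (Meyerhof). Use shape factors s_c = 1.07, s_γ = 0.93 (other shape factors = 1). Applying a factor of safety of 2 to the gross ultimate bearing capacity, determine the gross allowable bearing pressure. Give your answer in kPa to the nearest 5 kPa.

Effective surcharge at the founding depth q = γ·D_f = 17 × 0.8 = 13.6 kPa.
The water table coincides with the base, so in the self-weight term γ → γ' = 7.89 kN/m³.
q_ult = c·N_c·s_c + q·N_q + 0.5·γ·B·N_γ·s_γ
     = 8.1 × 23.9 × 1.07 + 13.6 × 13.2 + 0.5 × 7.89 × 3.2 × 9.46 × 0.93
     = 207.14 + 179.52 + 111.06 = 497.72 kPa.
q_all = q_ult / FS = 497.72 / 2 = 248.86 kPa.

q_all ≈ 250 kPa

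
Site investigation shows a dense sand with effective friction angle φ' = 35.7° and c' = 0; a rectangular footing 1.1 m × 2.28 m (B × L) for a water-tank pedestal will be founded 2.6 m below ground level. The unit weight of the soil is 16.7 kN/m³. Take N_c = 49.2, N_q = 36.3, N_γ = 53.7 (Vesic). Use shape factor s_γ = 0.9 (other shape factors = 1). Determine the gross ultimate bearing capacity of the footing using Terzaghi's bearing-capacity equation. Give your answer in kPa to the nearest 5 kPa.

q = γ·D_f = 16.7 × 2.6 = 43.42 kPa.
q·N_q = 43.42 × 36.3 = 1576.1 kPa
0.5·γ·B·N_γ·s_γ = 0.5 × 16.7 × 1.1 × 53.7 × 0.9 = 443.91 kPa
q_ult = 1576.1 + 443.91 = 2020.1 kPa.

q_ult ≈ 2020 kPa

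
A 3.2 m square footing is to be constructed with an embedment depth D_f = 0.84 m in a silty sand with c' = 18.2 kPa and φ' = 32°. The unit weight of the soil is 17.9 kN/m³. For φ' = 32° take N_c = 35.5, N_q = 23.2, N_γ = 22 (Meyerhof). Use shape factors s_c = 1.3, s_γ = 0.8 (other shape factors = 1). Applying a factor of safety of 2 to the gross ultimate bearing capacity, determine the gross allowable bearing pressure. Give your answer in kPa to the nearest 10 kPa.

Overburden at base level: q = 17.9 × 0.84 = 15.036 kPa.
Cohesion term c·N_c·s_c = 18.2 × 35.5 × 1.3 = 839.93 kPa; surcharge term q·N_q = 15.036 × 23.2 = 348.84 kPa; self-weight term 0.5·γ·B·N_γ·s_γ = 0.5 × 17.9 × 3.2 × 22 × 0.8 = 504.06 kPa.
q_ult = 839.93 + 348.84 + 504.06 = 1692.8 kPa.
q_all = q_ult / FS = 1692.8 / 2 = 846.41 kPa.

q_all ≈ 850 kPa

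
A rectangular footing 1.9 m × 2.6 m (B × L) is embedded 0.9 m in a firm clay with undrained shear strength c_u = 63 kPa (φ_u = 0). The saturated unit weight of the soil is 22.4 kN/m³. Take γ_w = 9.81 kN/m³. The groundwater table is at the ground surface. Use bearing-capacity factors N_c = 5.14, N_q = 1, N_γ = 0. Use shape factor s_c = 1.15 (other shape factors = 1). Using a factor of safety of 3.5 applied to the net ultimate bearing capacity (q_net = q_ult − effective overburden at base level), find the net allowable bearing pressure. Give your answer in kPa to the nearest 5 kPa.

With the water table at the surface the whole profile is submerged: γ' = 22.4 − 9.81 = 12.59 kN/m³, so q = γ'·D_f = 11.331 kPa.
q_ult = c·N_c·s_c + q·N_q
     = 63 × 5.14 × 1.15 + 11.331 × 1
     = 372.39 + 11.331 = 383.72 kPa.
Net ultimate: q_net = 383.72 − 11.331 = 372.39 kPa.
q_all(net) = 372.39 / 3.5 = 106.4 kPa.

q_all(net) ≈ 105 kPa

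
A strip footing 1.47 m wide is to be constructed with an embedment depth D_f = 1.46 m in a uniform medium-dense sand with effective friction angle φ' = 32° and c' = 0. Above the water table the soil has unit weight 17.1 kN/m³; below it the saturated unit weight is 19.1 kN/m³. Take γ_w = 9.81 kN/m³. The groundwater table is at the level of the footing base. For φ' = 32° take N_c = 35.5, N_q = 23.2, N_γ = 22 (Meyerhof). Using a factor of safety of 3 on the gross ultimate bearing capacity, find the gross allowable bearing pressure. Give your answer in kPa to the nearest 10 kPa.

q_all ≈ 240 kPa

q = γ·D_f = 17.1 × 1.46 = 24.966 kPa.
For the ½γBN_γ term take γ' = 19.1 − 9.81 = 9.29 kN/m³ (soil below base is submerged).
q·N_q = 24.966 × 23.2 = 579.21 kPa
0.5·γ·B·N_γ = 0.5 × 9.29 × 1.47 × 22 = 150.22 kPa
q_ult = 579.21 + 150.22 = 729.43 kPa.
q_all = 729.43 / 3 = 243.14 kPa.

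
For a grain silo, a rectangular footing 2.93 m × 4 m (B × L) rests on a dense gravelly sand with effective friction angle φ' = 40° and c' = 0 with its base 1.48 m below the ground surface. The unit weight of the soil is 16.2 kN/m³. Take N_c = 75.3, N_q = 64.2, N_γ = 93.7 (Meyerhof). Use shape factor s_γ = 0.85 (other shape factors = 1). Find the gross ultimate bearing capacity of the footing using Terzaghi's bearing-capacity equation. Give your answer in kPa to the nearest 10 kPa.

q_ult ≈ 3430 kPa

Overburden at base level: q = 16.2 × 1.48 = 23.976 kPa.
Surcharge term q·N_q = 23.976 × 64.2 = 1539.3 kPa; self-weight term 0.5·γ·B·N_γ·s_γ = 0.5 × 16.2 × 2.93 × 93.7 × 0.85 = 1890.2 kPa.
q_ult = 1539.3 + 1890.2 = 3429.5 kPa.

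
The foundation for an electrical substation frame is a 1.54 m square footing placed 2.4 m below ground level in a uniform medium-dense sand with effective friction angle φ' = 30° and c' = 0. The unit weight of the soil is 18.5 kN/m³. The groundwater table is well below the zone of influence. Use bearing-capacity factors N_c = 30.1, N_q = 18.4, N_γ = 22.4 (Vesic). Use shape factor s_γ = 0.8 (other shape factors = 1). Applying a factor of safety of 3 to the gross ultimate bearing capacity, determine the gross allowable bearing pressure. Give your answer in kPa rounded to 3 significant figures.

q_all ≈ 357 kPa

Effective surcharge at the founding depth q = γ·D_f = 18.5 × 2.4 = 44.4 kPa.
q_ult = q·N_q + 0.5·γ·B·N_γ·s_γ
     = 44.4 × 18.4 + 0.5 × 18.5 × 1.54 × 22.4 × 0.8
     = 816.96 + 255.27 = 1072.2 kPa.
q_all = q_ult / FS = 1072.2 / 3 = 357.41 kPa.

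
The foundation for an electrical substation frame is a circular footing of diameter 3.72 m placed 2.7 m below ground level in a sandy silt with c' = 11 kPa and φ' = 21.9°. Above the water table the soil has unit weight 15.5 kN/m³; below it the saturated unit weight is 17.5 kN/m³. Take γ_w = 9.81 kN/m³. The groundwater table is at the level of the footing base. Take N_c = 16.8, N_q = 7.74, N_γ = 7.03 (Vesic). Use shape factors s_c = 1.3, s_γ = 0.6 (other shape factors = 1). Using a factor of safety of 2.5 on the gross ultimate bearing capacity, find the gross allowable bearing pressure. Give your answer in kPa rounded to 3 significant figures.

Overburden at base level: q = 15.5 × 2.7 = 41.85 kPa.
Below the base the soil is submerged, so the ½γBN_γ term uses γ' = 17.5 − 9.81 = 7.69 kN/m³.
Cohesion term c·N_c·s_c = 11 × 16.8 × 1.3 = 240.24 kPa; surcharge term q·N_q = 41.85 × 7.74 = 323.92 kPa; self-weight term 0.5·γ·B·N_γ·s_γ = 0.5 × 7.69 × 3.72 × 7.03 × 0.6 = 60.332 kPa.
q_ult = 240.24 + 323.92 + 60.332 = 624.49 kPa.
q_all = 624.49 / 2.5 = 249.8 kPa.

q_all ≈ 250 kPa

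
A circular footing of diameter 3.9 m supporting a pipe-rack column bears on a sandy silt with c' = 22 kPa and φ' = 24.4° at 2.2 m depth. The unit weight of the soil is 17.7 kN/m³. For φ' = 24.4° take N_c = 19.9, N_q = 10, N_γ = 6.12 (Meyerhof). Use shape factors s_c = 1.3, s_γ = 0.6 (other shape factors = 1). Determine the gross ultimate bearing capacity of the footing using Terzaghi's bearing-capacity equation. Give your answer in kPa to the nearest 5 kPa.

q_ult ≈ 1085 kPa

Effective surcharge at the founding depth q = γ·D_f = 17.7 × 2.2 = 38.94 kPa.
q_ult = c·N_c·s_c + q·N_q + 0.5·γ·B·N_γ·s_γ
     = 22 × 19.9 × 1.3 + 38.94 × 10 + 0.5 × 17.7 × 3.9 × 6.12 × 0.6
     = 569.14 + 389.4 + 126.74 = 1085.3 kPa.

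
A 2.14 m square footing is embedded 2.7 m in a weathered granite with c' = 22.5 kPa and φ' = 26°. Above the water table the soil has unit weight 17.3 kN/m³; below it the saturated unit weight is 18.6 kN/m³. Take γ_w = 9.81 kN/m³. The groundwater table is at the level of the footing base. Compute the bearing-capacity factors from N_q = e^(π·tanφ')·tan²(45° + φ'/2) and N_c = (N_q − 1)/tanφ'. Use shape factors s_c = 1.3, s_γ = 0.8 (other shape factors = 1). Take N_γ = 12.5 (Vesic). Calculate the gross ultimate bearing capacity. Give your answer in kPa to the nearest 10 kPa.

tan26° = 0.4877, so N_q = e^(π×0.4877)·tan²(58°) = 4.629 × 2.561 = 11.85.
N_c = (11.85 − 1)/tan26° = 22.25.
Overburden at base level: q = 17.3 × 2.7 = 46.71 kPa.
Below the base the soil is submerged, so the ½γBN_γ term uses γ' = 18.6 − 9.81 = 8.79 kN/m³.
Cohesion term c·N_c·s_c = 22.5 × 22.254 × 1.3 = 650.94 kPa; surcharge term q·N_q = 46.71 × 11.854 = 553.71 kPa; self-weight term 0.5·γ·B·N_γ·s_γ = 0.5 × 8.79 × 2.14 × 12.5 × 0.8 = 94.053 kPa.
q_ult = 650.94 + 553.71 + 94.053 = 1298.7 kPa.

q_ult ≈ 1300 kPa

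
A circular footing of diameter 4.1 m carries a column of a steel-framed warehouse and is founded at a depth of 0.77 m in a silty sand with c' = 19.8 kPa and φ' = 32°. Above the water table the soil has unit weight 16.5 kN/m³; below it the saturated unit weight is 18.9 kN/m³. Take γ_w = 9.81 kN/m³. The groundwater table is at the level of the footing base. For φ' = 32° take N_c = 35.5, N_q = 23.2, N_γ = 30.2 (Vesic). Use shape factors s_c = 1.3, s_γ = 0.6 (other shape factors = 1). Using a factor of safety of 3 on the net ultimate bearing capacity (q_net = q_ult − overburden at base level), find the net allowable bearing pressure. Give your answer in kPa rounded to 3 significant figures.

q_all(net) ≈ 511 kPa

Effective surcharge at the founding depth q = γ·D_f = 16.5 × 0.77 = 12.705 kPa.
The water table coincides with the base, so in the self-weight term γ → γ' = 9.09 kN/m³.
q_ult = c·N_c·s_c + q·N_q + 0.5·γ·B·N_γ·s_γ
     = 19.8 × 35.5 × 1.3 + 12.705 × 23.2 + 0.5 × 9.09 × 4.1 × 30.2 × 0.6
     = 913.77 + 294.76 + 337.66 = 1546.2 kPa.
q_net = 1546.2 − 12.705 = 1533.5 kPa.
q_all(net) = 1533.5 / 3 = 511.16 kPa.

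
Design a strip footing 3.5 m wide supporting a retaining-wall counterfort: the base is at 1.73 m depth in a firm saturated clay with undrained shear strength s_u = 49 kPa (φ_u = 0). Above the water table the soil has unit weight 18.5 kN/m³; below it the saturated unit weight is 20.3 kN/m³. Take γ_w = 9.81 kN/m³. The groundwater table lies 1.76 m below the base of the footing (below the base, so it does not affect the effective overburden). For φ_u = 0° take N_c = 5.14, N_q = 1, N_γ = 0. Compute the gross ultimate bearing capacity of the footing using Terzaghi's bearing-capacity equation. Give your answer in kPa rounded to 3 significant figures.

Overburden at base level: q = 18.5 × 1.73 = 32.005 kPa.
Cohesion term c·N_c = 49 × 5.14 = 251.86 kPa; surcharge term q·N_q = 32.005 × 1 = 32.005 kPa.
q_ult = 251.86 + 32.005 = 283.87 kPa.

q_ult ≈ 284 kPa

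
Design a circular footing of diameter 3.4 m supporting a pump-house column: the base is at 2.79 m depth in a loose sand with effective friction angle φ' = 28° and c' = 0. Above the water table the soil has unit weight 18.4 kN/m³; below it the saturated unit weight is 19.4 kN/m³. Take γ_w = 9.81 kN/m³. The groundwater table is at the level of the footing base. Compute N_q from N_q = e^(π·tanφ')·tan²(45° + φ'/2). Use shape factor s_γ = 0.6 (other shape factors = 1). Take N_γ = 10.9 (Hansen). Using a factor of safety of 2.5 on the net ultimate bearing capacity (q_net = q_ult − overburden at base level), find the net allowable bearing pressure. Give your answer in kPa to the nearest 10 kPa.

N_q = e^(π·tan28°)·tan²(59°) = 14.72.
Overburden at base level: q = 18.4 × 2.79 = 51.336 kPa.
Below the base the soil is submerged, so the ½γBN_γ term uses γ' = 19.4 − 9.81 = 9.59 kN/m³.
Surcharge term q·N_q = 51.336 × 14.72 = 755.66 kPa; self-weight term 0.5·γ·B·N_γ·s_γ = 0.5 × 9.59 × 3.4 × 10.9 × 0.6 = 106.62 kPa.
q_ult = 755.66 + 106.62 = 862.28 kPa.
q_net = 862.28 − 51.336 = 810.95 kPa.
q_all(net) = 810.95 / 2.5 = 324.38 kPa.

q_all(net) ≈ 320 kPa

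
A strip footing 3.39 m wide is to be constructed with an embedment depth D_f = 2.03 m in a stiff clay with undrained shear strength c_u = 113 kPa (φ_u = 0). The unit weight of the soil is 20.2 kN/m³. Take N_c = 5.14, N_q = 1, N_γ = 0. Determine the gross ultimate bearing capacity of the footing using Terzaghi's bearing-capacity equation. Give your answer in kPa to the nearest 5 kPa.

Overburden at base level: q = 20.2 × 2.03 = 41.006 kPa.
Cohesion term c·N_c = 113 × 5.14 = 580.82 kPa; surcharge term q·N_q = 41.006 × 1 = 41.006 kPa.
q_ult = 580.82 + 41.006 = 621.83 kPa.

q_ult ≈ 620 kPa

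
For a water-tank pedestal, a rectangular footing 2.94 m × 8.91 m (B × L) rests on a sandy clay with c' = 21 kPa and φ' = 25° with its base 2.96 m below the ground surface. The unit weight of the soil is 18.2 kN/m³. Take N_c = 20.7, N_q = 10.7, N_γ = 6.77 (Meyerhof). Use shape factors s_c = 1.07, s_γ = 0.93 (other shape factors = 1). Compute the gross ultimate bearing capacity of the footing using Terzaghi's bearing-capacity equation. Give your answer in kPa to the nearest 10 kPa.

q_ult ≈ 1210 kPa

q = γ·D_f = 18.2 × 2.96 = 53.872 kPa.
c·N_c·s_c = 21 × 20.7 × 1.07 = 465.13 kPa
q·N_q = 53.872 × 10.7 = 576.43 kPa
0.5·γ·B·N_γ·s_γ = 0.5 × 18.2 × 2.94 × 6.77 × 0.93 = 168.45 kPa
q_ult = 465.13 + 576.43 + 168.45 = 1210 kPa.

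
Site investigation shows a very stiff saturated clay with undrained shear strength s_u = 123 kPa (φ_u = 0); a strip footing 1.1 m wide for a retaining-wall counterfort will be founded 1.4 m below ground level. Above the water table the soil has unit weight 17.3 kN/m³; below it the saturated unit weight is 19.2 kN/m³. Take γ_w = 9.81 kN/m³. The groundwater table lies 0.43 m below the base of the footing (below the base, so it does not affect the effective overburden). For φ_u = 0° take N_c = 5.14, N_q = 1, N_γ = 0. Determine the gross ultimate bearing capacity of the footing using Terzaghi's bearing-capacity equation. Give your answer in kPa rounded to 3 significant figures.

Effective surcharge at the founding depth q = γ·D_f = 17.3 × 1.4 = 24.22 kPa.
q_ult = c·N_c + q·N_q
     = 123 × 5.14 + 24.22 × 1
     = 632.22 + 24.22 = 656.44 kPa.

q_ult ≈ 656 kPa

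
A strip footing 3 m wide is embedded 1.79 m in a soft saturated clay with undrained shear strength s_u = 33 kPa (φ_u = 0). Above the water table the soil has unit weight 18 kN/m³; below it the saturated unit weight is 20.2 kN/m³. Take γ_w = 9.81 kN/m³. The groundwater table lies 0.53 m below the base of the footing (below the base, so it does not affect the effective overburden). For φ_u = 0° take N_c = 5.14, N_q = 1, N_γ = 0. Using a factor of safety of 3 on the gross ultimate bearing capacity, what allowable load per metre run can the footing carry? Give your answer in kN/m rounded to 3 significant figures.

Effective surcharge at the founding depth q = γ·D_f = 18 × 1.79 = 32.22 kPa.
q_ult = c·N_c + q·N_q
     = 33 × 5.14 + 32.22 × 1
     = 169.62 + 32.22 = 201.84 kPa.
Gross allowable pressure q_all = 201.84 / 3 = 67.28 kPa.
Allowable wall load = q_all × B = 67.28 × 3 = 201.84 kN per metre run.

≈ 202 kN/m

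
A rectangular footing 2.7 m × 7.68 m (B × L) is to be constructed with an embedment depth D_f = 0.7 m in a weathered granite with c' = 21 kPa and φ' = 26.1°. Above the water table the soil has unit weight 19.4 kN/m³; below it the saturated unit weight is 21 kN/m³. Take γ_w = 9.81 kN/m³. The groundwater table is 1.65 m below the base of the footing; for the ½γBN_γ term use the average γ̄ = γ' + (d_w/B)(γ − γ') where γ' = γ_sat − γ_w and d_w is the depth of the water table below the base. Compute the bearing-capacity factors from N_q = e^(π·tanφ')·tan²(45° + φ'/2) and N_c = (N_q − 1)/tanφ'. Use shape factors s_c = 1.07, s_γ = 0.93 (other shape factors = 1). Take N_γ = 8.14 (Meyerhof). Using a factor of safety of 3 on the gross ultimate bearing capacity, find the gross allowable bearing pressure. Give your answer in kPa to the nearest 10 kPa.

N_q = e^(π·tan26.1°)·tan²(58.05°) = 11.98; N_c = (N_q − 1)/tanφ' = 22.42.
q = γ·D_f = 19.4 × 0.7 = 13.58 kPa.
γ' = 11.19 kN/m³; averaging over the depth B below the base, γ̄ = γ' + (d_w/B)(γ − γ') = 16.207 kN/m³.
c·N_c·s_c = 21 × 22.416 × 1.07 = 503.69 kPa
q·N_q = 13.58 × 11.981 = 162.71 kPa
0.5·γ·B·N_γ·s_γ = 0.5 × 16.207 × 2.7 × 8.14 × 0.93 = 165.63 kPa
q_ult = 503.69 + 162.71 + 165.63 = 832.03 kPa.
q_all = 832.03 / 3 = 277.34 kPa.

q_all ≈ 280 kPa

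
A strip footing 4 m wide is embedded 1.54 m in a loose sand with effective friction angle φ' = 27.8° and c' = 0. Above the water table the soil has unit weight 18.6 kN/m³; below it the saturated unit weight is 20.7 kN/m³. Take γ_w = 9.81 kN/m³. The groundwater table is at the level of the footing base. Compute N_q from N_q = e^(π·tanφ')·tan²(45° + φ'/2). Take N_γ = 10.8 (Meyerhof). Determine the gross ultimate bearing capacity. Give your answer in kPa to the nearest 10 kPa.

tan27.8° = 0.5272, so N_q = e^(π×0.5272)·tan²(58.9°) = 5.24 × 2.748 = 14.4.
Overburden at base level: q = 18.6 × 1.54 = 28.644 kPa.
Below the base the soil is submerged, so the ½γBN_γ term uses γ' = 20.7 − 9.81 = 10.89 kN/m³.
Surcharge term q·N_q = 28.644 × 14.4 = 412.49 kPa; self-weight term 0.5·γ·B·N_γ = 0.5 × 10.89 × 4 × 10.8 = 235.22 kPa.
q_ult = 412.49 + 235.22 = 647.71 kPa.

q_ult ≈ 650 kPa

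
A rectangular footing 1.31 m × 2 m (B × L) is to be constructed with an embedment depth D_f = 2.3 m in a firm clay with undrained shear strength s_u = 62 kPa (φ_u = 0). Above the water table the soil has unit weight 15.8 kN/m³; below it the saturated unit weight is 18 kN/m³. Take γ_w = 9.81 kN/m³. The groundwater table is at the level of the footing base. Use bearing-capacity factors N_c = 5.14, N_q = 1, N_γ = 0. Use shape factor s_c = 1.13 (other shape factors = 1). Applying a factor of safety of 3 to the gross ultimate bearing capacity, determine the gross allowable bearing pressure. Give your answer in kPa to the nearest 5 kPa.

Overburden at base level: q = 15.8 × 2.3 = 36.34 kPa.
Cohesion term c·N_c·s_c = 62 × 5.14 × 1.13 = 360.11 kPa; surcharge term q·N_q = 36.34 × 1 = 36.34 kPa.
q_ult = 360.11 + 36.34 = 396.45 kPa.
q_all = q_ult / FS = 396.45 / 3 = 132.15 kPa.

q_all ≈ 130 kPa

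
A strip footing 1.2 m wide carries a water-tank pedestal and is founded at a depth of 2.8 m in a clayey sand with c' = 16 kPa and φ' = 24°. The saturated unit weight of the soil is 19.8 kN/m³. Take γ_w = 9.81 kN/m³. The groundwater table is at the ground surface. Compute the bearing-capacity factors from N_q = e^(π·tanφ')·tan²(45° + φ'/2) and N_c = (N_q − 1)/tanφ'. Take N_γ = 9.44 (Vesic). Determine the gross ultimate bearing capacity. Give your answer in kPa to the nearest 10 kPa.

tan24° = 0.4452, so N_q = e^(π×0.4452)·tan²(57°) = 4.05 × 2.371 = 9.6.
N_c = (9.6 − 1)/tan24° = 19.32.
With the water table at the surface the whole profile is submerged: γ' = 19.8 − 9.81 = 9.99 kN/m³, so q = γ'·D_f = 27.972 kPa; the same γ' applies in the ½γBN_γ term.
q_ult = c·N_c + q·N_q + 0.5·γ·B·N_γ
     = 16 × 19.324 + 27.972 × 9.6034 + 0.5 × 9.99 × 1.2 × 9.44
     = 309.18 + 268.63 + 56.583 = 634.39 kPa.

q_ult ≈ 630 kPa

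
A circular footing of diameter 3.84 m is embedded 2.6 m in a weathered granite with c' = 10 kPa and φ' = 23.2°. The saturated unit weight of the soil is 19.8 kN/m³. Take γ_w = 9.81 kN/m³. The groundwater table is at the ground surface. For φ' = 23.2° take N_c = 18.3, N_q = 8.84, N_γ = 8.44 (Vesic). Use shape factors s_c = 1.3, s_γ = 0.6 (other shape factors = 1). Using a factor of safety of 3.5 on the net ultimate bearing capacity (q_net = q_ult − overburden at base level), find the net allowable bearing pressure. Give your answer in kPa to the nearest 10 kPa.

γ' = 19.8 − 9.81 = 9.99 kN/m³ (submerged throughout). q = 9.99 × 2.6 = 25.974 kPa; the same γ' applies in the ½γBN_γ term.
c·N_c·s_c = 10 × 18.3 × 1.3 = 237.9 kPa
q·N_q = 25.974 × 8.84 = 229.61 kPa
0.5·γ·B·N_γ·s_γ = 0.5 × 9.99 × 3.84 × 8.44 × 0.6 = 97.132 kPa
q_ult = 237.9 + 229.61 + 97.132 = 564.64 kPa.
q_net = 564.64 − 25.974 = 538.67 kPa.
q_all(net) = 538.67 / 3.5 = 153.91 kPa.

q_all(net) ≈ 150 kPa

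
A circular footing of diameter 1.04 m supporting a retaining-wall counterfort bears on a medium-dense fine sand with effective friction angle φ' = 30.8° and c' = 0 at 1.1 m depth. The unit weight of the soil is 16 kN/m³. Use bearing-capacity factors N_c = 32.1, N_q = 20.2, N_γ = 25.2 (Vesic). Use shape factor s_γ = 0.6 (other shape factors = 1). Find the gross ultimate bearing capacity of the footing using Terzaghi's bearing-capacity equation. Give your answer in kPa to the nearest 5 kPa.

Effective surcharge at the founding depth q = γ·D_f = 16 × 1.1 = 17.6 kPa.
q_ult = q·N_q + 0.5·γ·B·N_γ·s_γ
     = 17.6 × 20.2 + 0.5 × 16 × 1.04 × 25.2 × 0.6
     = 355.52 + 125.8 = 481.32 kPa.

q_ult ≈ 480 kPa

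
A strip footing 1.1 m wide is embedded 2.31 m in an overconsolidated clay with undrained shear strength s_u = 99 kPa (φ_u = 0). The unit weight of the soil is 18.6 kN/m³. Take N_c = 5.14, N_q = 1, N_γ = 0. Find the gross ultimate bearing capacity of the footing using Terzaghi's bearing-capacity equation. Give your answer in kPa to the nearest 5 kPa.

Effective surcharge at the founding depth q = γ·D_f = 18.6 × 2.31 = 42.966 kPa.
q_ult = c·N_c + q·N_q
     = 99 × 5.14 + 42.966 × 1
     = 508.86 + 42.966 = 551.83 kPa.

q_ult ≈ 550 kPa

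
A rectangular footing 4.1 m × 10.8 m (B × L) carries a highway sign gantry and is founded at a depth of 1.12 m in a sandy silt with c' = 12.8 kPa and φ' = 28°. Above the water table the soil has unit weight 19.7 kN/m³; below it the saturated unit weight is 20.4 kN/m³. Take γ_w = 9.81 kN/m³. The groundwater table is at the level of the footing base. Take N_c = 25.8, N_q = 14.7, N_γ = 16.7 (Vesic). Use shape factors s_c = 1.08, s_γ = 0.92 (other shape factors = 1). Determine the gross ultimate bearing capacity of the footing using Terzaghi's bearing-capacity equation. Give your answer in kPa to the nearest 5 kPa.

q_ult ≈ 1015 kPa

q = γ·D_f = 19.7 × 1.12 = 22.064 kPa.
For the ½γBN_γ term take γ' = 20.4 − 9.81 = 10.59 kN/m³ (soil below base is submerged).
c·N_c·s_c = 12.8 × 25.8 × 1.08 = 356.66 kPa
q·N_q = 22.064 × 14.7 = 324.34 kPa
0.5·γ·B·N_γ·s_γ = 0.5 × 10.59 × 4.1 × 16.7 × 0.92 = 333.54 kPa
q_ult = 356.66 + 324.34 + 333.54 = 1014.5 kPa.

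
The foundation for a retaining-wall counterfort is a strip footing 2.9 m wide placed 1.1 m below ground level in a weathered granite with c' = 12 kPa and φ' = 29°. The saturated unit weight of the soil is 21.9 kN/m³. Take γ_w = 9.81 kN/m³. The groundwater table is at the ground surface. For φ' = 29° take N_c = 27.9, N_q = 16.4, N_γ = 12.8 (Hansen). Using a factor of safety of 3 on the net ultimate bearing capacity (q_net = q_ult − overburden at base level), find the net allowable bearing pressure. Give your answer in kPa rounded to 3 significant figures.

q_all(net) ≈ 255 kPa

With the water table at the surface the whole profile is submerged: γ' = 21.9 − 9.81 = 12.09 kN/m³, so q = γ'·D_f = 13.299 kPa; the same γ' applies in the ½γBN_γ term.
q_ult = c·N_c + q·N_q + 0.5·γ·B·N_γ
     = 12 × 27.9 + 13.299 × 16.4 + 0.5 × 12.09 × 2.9 × 12.8
     = 334.8 + 218.1 + 224.39 = 777.29 kPa.
q_net = 777.29 − 13.299 = 763.99 kPa.
q_all(net) = 763.99 / 3 = 254.66 kPa.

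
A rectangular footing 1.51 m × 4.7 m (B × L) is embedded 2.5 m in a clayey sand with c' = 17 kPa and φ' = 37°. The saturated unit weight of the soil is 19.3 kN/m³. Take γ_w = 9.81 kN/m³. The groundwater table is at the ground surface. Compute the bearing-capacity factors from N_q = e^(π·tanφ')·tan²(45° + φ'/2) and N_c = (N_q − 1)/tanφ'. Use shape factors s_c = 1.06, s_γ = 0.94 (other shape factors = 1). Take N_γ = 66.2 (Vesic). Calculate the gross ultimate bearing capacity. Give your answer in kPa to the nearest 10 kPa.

q_ult ≈ 2470 kPa

tan37° = 0.7536, so N_q = e^(π×0.7536)·tan²(63.5°) = 10.669 × 4.023 = 42.92.
N_c = (42.92 − 1)/tan37° = 55.63.
With the water table at the surface the whole profile is submerged: γ' = 19.3 − 9.81 = 9.49 kN/m³, so q = γ'·D_f = 23.725 kPa; the same γ' applies in the ½γBN_γ term.
q_ult = c·N_c·s_c + q·N_q + 0.5·γ·B·N_γ·s_γ
     = 17 × 55.63 × 1.06 + 23.725 × 42.92 + 0.5 × 9.49 × 1.51 × 66.2 × 0.94
     = 1002.4 + 1018.3 + 445.86 = 2466.6 kPa.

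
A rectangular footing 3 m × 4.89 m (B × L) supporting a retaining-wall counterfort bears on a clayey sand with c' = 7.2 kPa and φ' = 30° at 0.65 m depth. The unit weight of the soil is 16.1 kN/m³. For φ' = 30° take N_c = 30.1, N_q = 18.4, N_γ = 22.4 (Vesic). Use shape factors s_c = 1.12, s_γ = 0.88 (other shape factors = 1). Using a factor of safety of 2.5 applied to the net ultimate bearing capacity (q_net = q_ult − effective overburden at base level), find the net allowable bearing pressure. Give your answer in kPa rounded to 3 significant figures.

q_all(net) ≈ 360 kPa

Overburden at base level: q = 16.1 × 0.65 = 10.465 kPa.
Cohesion term c·N_c·s_c = 7.2 × 30.1 × 1.12 = 242.73 kPa; surcharge term q·N_q = 10.465 × 18.4 = 192.56 kPa; self-weight term 0.5·γ·B·N_γ·s_γ = 0.5 × 16.1 × 3 × 22.4 × 0.88 = 476.04 kPa.
q_ult = 242.73 + 192.56 + 476.04 = 911.33 kPa.
Net ultimate: q_net = 911.33 − 10.465 = 900.86 kPa.
q_all(net) = 900.86 / 2.5 = 360.34 kPa.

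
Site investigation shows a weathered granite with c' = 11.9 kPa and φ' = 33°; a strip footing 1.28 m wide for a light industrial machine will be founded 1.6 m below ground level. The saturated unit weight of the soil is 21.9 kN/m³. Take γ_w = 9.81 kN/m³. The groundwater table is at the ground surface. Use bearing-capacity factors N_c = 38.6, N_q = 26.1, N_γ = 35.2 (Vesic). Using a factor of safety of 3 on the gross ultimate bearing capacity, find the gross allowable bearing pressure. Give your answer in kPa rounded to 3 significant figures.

With the water table at the surface the whole profile is submerged: γ' = 21.9 − 9.81 = 12.09 kN/m³, so q = γ'·D_f = 19.344 kPa; the same γ' applies in the ½γBN_γ term.
q_ult = c·N_c + q·N_q + 0.5·γ·B·N_γ
     = 11.9 × 38.6 + 19.344 × 26.1 + 0.5 × 12.09 × 1.28 × 35.2
     = 459.34 + 504.88 + 272.36 = 1236.6 kPa.
q_all = 1236.6 / 3 = 412.19 kPa.

q_all ≈ 412 kPa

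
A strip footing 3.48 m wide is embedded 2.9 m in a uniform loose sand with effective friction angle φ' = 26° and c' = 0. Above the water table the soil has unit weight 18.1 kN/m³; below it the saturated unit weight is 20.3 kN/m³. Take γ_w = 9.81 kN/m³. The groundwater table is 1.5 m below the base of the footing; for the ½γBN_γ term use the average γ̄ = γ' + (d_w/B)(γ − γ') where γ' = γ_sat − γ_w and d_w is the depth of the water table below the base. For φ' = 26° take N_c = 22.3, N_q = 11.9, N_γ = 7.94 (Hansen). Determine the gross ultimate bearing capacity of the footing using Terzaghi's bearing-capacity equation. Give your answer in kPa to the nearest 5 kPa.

Overburden at base level: q = 18.1 × 2.9 = 52.49 kPa.
The water table is 1.5 m below the base (< B = 3.48 m), so the ½γBN_γ term uses γ̄ = γ' + (d_w/B)(γ − γ') = 10.49 + (1.5/3.48)(18.1 − 10.49) = 13.77 kN/m³.
Surcharge term q·N_q = 52.49 × 11.9 = 624.63 kPa; self-weight term 0.5·γ·B·N_γ = 0.5 × 13.77 × 3.48 × 7.94 = 190.24 kPa.
q_ult = 624.63 + 190.24 = 814.87 kPa.

q_ult ≈ 815 kPa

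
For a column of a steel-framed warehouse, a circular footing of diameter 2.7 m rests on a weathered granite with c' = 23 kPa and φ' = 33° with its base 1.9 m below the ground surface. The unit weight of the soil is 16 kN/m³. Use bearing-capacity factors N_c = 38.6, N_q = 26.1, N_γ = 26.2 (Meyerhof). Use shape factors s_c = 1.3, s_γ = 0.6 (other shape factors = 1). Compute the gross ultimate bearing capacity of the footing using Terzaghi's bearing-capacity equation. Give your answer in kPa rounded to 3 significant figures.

Effective surcharge at the founding depth q = γ·D_f = 16 × 1.9 = 30.4 kPa.
q_ult = c·N_c·s_c + q·N_q + 0.5·γ·B·N_γ·s_γ
     = 23 × 38.6 × 1.3 + 30.4 × 26.1 + 0.5 × 16 × 2.7 × 26.2 × 0.6
     = 1154.1 + 793.44 + 339.55 = 2287.1 kPa.

q_ult ≈ 2290 kPa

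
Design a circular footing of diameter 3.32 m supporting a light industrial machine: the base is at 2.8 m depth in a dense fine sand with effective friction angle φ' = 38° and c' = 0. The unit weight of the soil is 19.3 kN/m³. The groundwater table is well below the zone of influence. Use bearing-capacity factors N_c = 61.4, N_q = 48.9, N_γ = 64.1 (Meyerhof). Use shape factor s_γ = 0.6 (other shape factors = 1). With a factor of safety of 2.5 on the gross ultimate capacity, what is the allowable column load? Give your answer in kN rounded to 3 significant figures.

Effective surcharge at the founding depth q = γ·D_f = 19.3 × 2.8 = 54.04 kPa.
q_ult = q·N_q + 0.5·γ·B·N_γ·s_γ
     = 54.04 × 48.9 + 0.5 × 19.3 × 3.32 × 64.1 × 0.6
     = 2642.6 + 1232.2 = 3874.7 kPa.
Gross allowable pressure q_all = 3874.7 / 2.5 = 1549.9 kPa.
Footing area = 8.657 m², so allowable column load = 1549.9 × 8.657 = 13417 kN.

P_all ≈ 13400 kN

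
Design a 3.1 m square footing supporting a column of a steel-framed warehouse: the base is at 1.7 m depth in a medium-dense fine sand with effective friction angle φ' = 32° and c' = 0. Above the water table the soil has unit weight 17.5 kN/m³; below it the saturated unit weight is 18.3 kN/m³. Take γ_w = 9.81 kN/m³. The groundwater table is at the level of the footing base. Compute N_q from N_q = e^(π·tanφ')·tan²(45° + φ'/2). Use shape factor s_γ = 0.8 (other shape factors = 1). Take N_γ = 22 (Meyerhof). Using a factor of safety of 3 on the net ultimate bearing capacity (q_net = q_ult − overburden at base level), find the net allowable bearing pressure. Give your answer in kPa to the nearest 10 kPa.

N_q = e^(π·tan32°)·tan²(61°) = 23.18.
q = γ·D_f = 17.5 × 1.7 = 29.75 kPa.
For the ½γBN_γ term take γ' = 18.3 − 9.81 = 8.49 kN/m³ (soil below base is submerged).
q·N_q = 29.75 × 23.177 = 689.51 kPa
0.5·γ·B·N_γ·s_γ = 0.5 × 8.49 × 3.1 × 22 × 0.8 = 231.61 kPa
q_ult = 689.51 + 231.61 = 921.12 kPa.
q_net = 921.12 − 29.75 = 891.37 kPa.
q_all(net) = 891.37 / 3 = 297.12 kPa.

q_all(net) ≈ 300 kPa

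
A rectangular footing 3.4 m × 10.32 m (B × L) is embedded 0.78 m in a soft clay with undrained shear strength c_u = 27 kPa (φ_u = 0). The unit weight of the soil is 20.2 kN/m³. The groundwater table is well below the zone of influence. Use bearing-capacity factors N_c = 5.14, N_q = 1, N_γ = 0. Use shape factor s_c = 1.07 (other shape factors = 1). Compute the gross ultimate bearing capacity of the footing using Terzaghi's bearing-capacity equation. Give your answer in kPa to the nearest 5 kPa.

q_ult ≈ 165 kPa

q = γ·D_f = 20.2 × 0.78 = 15.756 kPa.
c·N_c·s_c = 27 × 5.14 × 1.07 = 148.49 kPa
q·N_q = 15.756 × 1 = 15.756 kPa
q_ult = 148.49 + 15.756 = 164.25 kPa.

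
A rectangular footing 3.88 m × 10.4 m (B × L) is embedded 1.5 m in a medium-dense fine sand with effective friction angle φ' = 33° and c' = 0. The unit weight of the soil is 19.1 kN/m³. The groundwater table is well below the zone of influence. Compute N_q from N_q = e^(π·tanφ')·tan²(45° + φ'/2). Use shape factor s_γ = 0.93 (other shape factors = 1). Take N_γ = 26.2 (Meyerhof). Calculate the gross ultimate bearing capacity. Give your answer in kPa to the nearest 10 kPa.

tan33° = 0.6494, so N_q = e^(π×0.6494)·tan²(61.5°) = 7.692 × 3.392 = 26.09.
Overburden at base level: q = 19.1 × 1.5 = 28.65 kPa.
Surcharge term q·N_q = 28.65 × 26.092 = 747.54 kPa; self-weight term 0.5·γ·B·N_γ·s_γ = 0.5 × 19.1 × 3.88 × 26.2 × 0.93 = 902.86 kPa.
q_ult = 747.54 + 902.86 = 1650.4 kPa.

q_ult ≈ 1650 kPa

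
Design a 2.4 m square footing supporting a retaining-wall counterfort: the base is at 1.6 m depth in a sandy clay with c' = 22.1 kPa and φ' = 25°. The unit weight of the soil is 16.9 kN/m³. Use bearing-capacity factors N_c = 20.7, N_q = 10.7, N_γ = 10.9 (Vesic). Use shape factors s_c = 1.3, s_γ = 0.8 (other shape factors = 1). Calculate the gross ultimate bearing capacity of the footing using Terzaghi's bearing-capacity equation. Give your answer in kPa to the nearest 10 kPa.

q = γ·D_f = 16.9 × 1.6 = 27.04 kPa.
c·N_c·s_c = 22.1 × 20.7 × 1.3 = 594.71 kPa
q·N_q = 27.04 × 10.7 = 289.33 kPa
0.5·γ·B·N_γ·s_γ = 0.5 × 16.9 × 2.4 × 10.9 × 0.8 = 176.84 kPa
q_ult = 594.71 + 289.33 + 176.84 = 1060.9 kPa.

q_ult ≈ 1060 kPa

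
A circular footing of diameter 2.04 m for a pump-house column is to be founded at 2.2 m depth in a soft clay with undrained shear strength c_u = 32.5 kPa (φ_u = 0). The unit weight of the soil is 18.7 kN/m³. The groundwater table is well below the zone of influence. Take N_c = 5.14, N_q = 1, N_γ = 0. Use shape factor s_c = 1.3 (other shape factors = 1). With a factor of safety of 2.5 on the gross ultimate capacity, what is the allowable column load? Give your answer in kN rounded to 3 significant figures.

P_all ≈ 338 kN

q = γ·D_f = 18.7 × 2.2 = 41.14 kPa.
c·N_c·s_c = 32.5 × 5.14 × 1.3 = 217.16 kPa
q·N_q = 41.14 × 1 = 41.14 kPa
q_ult = 217.16 + 41.14 = 258.31 kPa.
Gross allowable pressure q_all = 258.31 / 2.5 = 103.32 kPa.
Footing area = 3.2685 m², so allowable column load = 103.32 × 3.2685 = 337.71 kN.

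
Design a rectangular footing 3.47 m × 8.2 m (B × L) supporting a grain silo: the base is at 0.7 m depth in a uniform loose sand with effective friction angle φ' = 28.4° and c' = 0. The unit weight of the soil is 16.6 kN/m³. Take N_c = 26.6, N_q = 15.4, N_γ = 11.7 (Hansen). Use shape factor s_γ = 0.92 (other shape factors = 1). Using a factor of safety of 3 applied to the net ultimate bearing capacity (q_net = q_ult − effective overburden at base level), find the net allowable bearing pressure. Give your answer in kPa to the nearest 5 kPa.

Overburden at base level: q = 16.6 × 0.7 = 11.62 kPa.
Surcharge term q·N_q = 11.62 × 15.4 = 178.95 kPa; self-weight term 0.5·γ·B·N_γ·s_γ = 0.5 × 16.6 × 3.47 × 11.7 × 0.92 = 310.01 kPa.
q_ult = 178.95 + 310.01 = 488.96 kPa.
Net ultimate: q_net = 488.96 − 11.62 = 477.34 kPa.
q_all(net) = 477.34 / 3 = 159.11 kPa.

q_all(net) ≈ 160 kPa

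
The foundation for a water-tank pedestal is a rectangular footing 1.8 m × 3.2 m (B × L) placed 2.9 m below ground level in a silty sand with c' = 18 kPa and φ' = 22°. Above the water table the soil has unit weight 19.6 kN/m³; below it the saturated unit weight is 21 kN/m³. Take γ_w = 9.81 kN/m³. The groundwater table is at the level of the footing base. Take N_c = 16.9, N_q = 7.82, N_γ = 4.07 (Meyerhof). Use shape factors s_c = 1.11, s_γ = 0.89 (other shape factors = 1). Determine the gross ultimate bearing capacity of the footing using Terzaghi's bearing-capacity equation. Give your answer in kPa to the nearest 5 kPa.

Effective surcharge at the founding depth q = γ·D_f = 19.6 × 2.9 = 56.84 kPa.
The water table coincides with the base, so in the self-weight term γ → γ' = 11.19 kN/m³.
q_ult = c·N_c·s_c + q·N_q + 0.5·γ·B·N_γ·s_γ
     = 18 × 16.9 × 1.11 + 56.84 × 7.82 + 0.5 × 11.19 × 1.8 × 4.07 × 0.89
     = 337.66 + 444.49 + 36.48 = 818.63 kPa.

q_ult ≈ 820 kPa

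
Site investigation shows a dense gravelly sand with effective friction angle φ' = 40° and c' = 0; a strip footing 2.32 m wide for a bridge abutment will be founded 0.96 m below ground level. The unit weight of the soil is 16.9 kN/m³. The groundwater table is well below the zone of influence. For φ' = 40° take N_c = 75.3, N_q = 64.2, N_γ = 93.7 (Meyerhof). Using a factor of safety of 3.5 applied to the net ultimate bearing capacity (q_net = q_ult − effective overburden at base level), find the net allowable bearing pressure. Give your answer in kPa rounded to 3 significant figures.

q_all(net) ≈ 818 kPa

q = γ·D_f = 16.9 × 0.96 = 16.224 kPa.
q·N_q = 16.224 × 64.2 = 1041.6 kPa
0.5·γ·B·N_γ = 0.5 × 16.9 × 2.32 × 93.7 = 1836.9 kPa
q_ult = 1041.6 + 1836.9 = 2878.5 kPa.
Net ultimate: q_net = 2878.5 − 16.224 = 2862.3 kPa.
q_all(net) = 2862.3 / 3.5 = 817.79 kPa.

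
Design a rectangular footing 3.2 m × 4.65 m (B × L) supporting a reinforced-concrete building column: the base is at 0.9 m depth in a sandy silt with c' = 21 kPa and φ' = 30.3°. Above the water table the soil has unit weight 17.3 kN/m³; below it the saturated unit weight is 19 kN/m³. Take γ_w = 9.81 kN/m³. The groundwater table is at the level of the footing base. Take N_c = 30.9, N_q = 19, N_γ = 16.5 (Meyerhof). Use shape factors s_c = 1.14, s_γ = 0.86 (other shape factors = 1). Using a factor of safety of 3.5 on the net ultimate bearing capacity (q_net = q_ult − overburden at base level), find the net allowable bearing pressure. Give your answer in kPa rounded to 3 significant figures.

q_all(net) ≈ 351 kPa

Overburden at base level: q = 17.3 × 0.9 = 15.57 kPa.
Below the base the soil is submerged, so the ½γBN_γ term uses γ' = 19 − 9.81 = 9.19 kN/m³.
Cohesion term c·N_c·s_c = 21 × 30.9 × 1.14 = 739.75 kPa; surcharge term q·N_q = 15.57 × 19 = 295.83 kPa; self-weight term 0.5·γ·B·N_γ·s_γ = 0.5 × 9.19 × 3.2 × 16.5 × 0.86 = 208.65 kPa.
q_ult = 739.75 + 295.83 + 208.65 = 1244.2 kPa.
q_net = 1244.2 − 15.57 = 1228.7 kPa.
q_all(net) = 1228.7 / 3.5 = 351.04 kPa.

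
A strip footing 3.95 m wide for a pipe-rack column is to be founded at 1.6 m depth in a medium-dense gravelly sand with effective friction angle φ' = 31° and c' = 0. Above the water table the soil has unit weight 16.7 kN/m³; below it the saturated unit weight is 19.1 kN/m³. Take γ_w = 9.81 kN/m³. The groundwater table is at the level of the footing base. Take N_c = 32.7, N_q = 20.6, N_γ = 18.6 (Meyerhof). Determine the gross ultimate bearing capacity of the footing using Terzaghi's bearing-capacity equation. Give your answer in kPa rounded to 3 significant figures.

q_ult ≈ 892 kPa

Effective surcharge at the founding depth q = γ·D_f = 16.7 × 1.6 = 26.72 kPa.
The water table coincides with the base, so in the self-weight term γ → γ' = 9.29 kN/m³.
q_ult = q·N_q + 0.5·γ·B·N_γ
     = 26.72 × 20.6 + 0.5 × 9.29 × 3.95 × 18.6
     = 550.43 + 341.27 = 891.7 kPa.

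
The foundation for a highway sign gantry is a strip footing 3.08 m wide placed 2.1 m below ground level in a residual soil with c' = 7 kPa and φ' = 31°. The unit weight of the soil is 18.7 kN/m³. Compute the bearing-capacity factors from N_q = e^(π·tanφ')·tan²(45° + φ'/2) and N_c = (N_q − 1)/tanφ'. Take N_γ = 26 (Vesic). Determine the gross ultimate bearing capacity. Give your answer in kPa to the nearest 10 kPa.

q_ult ≈ 1790 kPa

tan31° = 0.6009, so N_q = e^(π×0.6009)·tan²(60.5°) = 6.604 × 3.124 = 20.63.
N_c = (20.63 − 1)/tan31° = 32.67.
Effective surcharge at the founding depth q = γ·D_f = 18.7 × 2.1 = 39.27 kPa.
q_ult = c·N_c + q·N_q + 0.5·γ·B·N_γ
     = 7 × 32.671 + 39.27 × 20.631 + 0.5 × 18.7 × 3.08 × 26
     = 228.7 + 810.17 + 748.75 = 1787.6 kPa.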